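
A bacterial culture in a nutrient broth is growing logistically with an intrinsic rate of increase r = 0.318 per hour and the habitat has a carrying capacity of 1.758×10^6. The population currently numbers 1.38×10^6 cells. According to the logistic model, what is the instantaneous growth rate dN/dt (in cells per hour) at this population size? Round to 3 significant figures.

94400 cells per hour

dN/dt = rN(1 − N/K) = 0.318 × 1.38×10^6 × (1 − 1.38×10^6/1.758×10^6).
1 − 1.38×10^6/1.758×10^6 = 0.21502; dN/dt = 0.318 × 1.38×10^6 × 0.21502 = 94358.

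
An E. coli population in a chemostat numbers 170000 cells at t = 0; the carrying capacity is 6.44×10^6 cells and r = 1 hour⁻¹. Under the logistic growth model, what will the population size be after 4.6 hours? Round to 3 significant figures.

A = (K − N₀)/N₀ = (6.44×10^6 − 170000)/170000 = 36.882.
N(t) = K/(1 + A·e^(−rt)) = 6.44×10^6/(1 + 36.882×e^(−1×4.6)).
e^(−4.6) = 0.010052; denominator = 1 + 36.882×0.010052 = 1.3707.
N = 6.44×10^6/1.3707 = 4.698208×10^6.

4700000 cells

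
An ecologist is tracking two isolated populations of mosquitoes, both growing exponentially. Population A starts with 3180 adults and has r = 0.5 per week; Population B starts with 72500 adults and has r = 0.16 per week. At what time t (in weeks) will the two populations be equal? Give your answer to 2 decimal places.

9.20 weeks

Set 3180·e^(0.5t) = 72500·e^(0.16t).
e^((0.5 − 0.16)t) = 72500/3180 → e^(0.34·t) = 22.799.
0.34·t = ln(22.799) = 3.1267, so t = 3.1267/0.34 = 9.1962.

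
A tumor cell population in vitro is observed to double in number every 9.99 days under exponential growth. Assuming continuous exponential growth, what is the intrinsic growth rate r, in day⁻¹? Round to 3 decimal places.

r = ln(2)/t_d = 0.6931/9.99 = 0.069384.

0.069 per day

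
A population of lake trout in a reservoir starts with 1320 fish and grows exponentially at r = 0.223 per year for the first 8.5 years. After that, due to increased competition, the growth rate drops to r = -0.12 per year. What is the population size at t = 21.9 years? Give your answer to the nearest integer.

1760 fish

Phase 1: N(8.5) = 1320·e^(0.223×8.5) = 1320·e^1.895 = 8785.76.
Phase 2 runs for 21.9 − 8.5 = 13.4 years at r = -0.12.
N(21.9) = 8785.76·e^(-0.12×13.4) = 8785.76·e^-1.608 = 1759.68.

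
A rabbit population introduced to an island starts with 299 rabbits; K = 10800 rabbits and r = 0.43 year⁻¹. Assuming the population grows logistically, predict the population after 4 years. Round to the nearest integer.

A = (K − N₀)/N₀ = (10800 − 299)/299 = 35.12.
N(t) = K/(1 + A·e^(−rt)) = 10800/(1 + 35.12×e^(−0.43×4)).
e^(−1.72) = 0.17907; denominator = 1 + 35.12×0.17907 = 7.2889.
N = 10800/7.2889 = 1481.71.

1482 rabbits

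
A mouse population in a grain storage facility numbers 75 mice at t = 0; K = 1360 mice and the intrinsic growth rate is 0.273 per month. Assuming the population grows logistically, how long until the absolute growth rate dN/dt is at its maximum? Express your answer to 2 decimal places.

Logistic growth is fastest at N = K/2 = 680.
A = (K − N₀)/N₀ = 17.133. Set K/(1 + A·e^(−rt)) = K/2 → A·e^(−rt) = 1.
e^(−0.273t) = 1/17.133 = 0.0583658, so t = ln(17.133)/0.273 = 2.841/0.273 = 10.407.

10.41 months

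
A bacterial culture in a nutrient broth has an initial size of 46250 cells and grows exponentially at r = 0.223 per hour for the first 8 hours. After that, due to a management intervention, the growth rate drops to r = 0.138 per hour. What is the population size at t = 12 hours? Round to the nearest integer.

Phase 1: N(8) = 46250·e^(0.223×8) = 46250·e^1.784 = 275355.
Phase 2 runs for 12 − 8 = 4 hours at r = 0.138.
N(12) = 275355·e^(0.138×4) = 275355·e^0.552 = 478215.

478215 cells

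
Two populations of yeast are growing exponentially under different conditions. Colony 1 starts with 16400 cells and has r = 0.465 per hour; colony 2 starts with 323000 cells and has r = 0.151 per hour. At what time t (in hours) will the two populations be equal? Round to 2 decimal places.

9.49 hours

Set 16400·e^(0.465t) = 323000·e^(0.151t).
e^((0.465 − 0.151)t) = 323000/16400 → e^(0.314·t) = 19.695.
0.314·t = ln(19.695) = 2.9804, so t = 2.9804/0.314 = 9.4916.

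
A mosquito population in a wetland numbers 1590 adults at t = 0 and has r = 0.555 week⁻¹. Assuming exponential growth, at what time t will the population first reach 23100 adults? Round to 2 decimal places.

4.82 weeks

Set N₀·e^(rt) = 23100: e^(0.555·t) = 23100/1590 = 14.528.
0.555·t = ln(14.528) = 2.6761, so t = 2.6761/0.555 = 4.8218.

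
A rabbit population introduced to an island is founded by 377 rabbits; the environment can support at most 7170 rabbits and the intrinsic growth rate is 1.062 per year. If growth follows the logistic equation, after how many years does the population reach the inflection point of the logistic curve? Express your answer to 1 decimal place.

Logistic growth is fastest at N = K/2 = 3585.
A = (K − N₀)/N₀ = 18.019. Set K/(1 + A·e^(−rt)) = K/2 → A·e^(−rt) = 1.
e^(−1.062t) = 1/18.019 = 0.0554983, so t = ln(18.019)/1.062 = 2.8914/1.062 = 2.7226.

2.7 years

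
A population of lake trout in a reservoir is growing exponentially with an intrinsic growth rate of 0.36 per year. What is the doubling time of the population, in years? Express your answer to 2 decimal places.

Doubling time t_d = ln(2)/r = 0.6931/0.36 = 1.9254.

1.93 years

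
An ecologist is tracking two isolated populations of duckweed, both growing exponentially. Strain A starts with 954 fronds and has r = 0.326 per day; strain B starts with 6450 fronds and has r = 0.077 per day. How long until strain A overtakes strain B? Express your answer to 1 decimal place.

7.7 days

Set 954·e^(0.326t) = 6450·e^(0.077t).
e^((0.326 − 0.077)t) = 6450/954 → e^(0.249·t) = 6.761.
0.249·t = ln(6.761) = 1.9112, so t = 1.9112/0.249 = 7.6754.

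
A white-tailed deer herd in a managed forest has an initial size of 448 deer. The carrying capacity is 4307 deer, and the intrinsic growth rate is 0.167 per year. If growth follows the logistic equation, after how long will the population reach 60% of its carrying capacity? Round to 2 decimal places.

A = (K − N₀)/N₀ = (4307 − 448)/448 = 8.6138.
Solve 4307/(1 + 8.6138·e^(−0.167t)) = 2584.2: 1 + 8.6138·e^(−0.167t) = 1.6667, so e^(−0.167t) = 0.0773948.
−0.167·t = ln(0.0773948) = -2.5588, so t = 2.5588/0.167 = 15.322.

15.32 years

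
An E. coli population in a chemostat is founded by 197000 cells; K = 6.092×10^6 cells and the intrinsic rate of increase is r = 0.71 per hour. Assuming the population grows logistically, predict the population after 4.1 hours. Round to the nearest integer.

2317676 cells

A = (K − N₀)/N₀ = (6.092×10^6 − 197000)/197000 = 29.924.
N(t) = K/(1 + A·e^(−rt)) = 6.092×10^6/(1 + 29.924×e^(−0.71×4.1)).
e^(−2.911) = 0.054421; denominator = 1 + 29.924×0.054421 = 2.6285.
N = 6.092×10^6/2.6285 = 2.317676×10^6.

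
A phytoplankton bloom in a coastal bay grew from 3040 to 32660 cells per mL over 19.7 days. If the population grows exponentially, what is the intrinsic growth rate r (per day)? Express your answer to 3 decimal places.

0.121 per day

From N(t) = N₀·e^(rt): e^(r·19.7) = 32660/3040 = 10.743.
r·19.7 = ln(10.743) = 2.3743, so r = 2.3743/19.7 = 0.12052.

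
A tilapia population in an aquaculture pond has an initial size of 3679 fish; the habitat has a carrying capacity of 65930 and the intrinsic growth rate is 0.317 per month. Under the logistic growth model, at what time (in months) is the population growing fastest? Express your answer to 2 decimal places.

Logistic growth is fastest at N = K/2 = 32965.
A = (K − N₀)/N₀ = 16.921. Set K/(1 + A·e^(−rt)) = K/2 → A·e^(−rt) = 1.
e^(−0.317t) = 1/16.921 = 0.0590995, so t = ln(16.921)/0.317 = 2.8285/0.317 = 8.9228.

8.92 months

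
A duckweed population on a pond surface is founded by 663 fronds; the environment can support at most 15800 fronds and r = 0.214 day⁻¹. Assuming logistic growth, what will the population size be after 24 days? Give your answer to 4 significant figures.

A = (K − N₀)/N₀ = (15800 − 663)/663 = 22.831.
N(t) = K/(1 + A·e^(−rt)) = 15800/(1 + 22.831×e^(−0.214×24)).
e^(−5.136) = 0.0058812; denominator = 1 + 22.831×0.0058812 = 1.1343.
N = 15800/1.1343 = 13929.6.

13930 fronds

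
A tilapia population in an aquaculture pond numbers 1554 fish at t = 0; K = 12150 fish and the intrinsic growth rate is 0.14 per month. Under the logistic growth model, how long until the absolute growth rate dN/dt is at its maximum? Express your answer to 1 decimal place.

13.7 months

Logistic growth is fastest at N = K/2 = 6075.
A = (K − N₀)/N₀ = 6.8185. Set K/(1 + A·e^(−rt)) = K/2 → A·e^(−rt) = 1.
e^(−0.14t) = 1/6.8185 = 0.146659, so t = ln(6.8185)/0.14 = 1.9196/0.14 = 13.712.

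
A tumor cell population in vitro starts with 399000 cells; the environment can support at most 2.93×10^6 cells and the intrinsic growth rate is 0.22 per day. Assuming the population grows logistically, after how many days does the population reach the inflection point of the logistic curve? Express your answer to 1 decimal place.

8.4 days

Logistic growth is fastest at N = K/2 = 1.465×10^6.
A = (K − N₀)/N₀ = 6.3434. Set K/(1 + A·e^(−rt)) = K/2 → A·e^(−rt) = 1.
e^(−0.22t) = 1/6.3434 = 0.157645, so t = ln(6.3434)/0.22 = 1.8474/0.22 = 8.3973.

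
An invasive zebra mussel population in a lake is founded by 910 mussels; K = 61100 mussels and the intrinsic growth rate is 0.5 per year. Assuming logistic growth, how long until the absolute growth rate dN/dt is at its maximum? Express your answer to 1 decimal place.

Logistic growth is fastest at N = K/2 = 30550.
A = (K − N₀)/N₀ = 66.143. Set K/(1 + A·e^(−rt)) = K/2 → A·e^(−rt) = 1.
e^(−0.5t) = 1/66.143 = 0.0151188, so t = ln(66.143)/0.5 = 4.1918/0.5 = 8.3836.

8.4 years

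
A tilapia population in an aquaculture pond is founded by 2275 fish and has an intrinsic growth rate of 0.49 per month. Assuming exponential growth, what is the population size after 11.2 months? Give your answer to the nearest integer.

550034 fish

N(t) = N₀·e^(rt) = 2275 × e^(0.49×11.2) = 2275 × e^5.488.
e^5.488 ≈ 241.77, so N ≈ 2275 × 241.77 = 550034.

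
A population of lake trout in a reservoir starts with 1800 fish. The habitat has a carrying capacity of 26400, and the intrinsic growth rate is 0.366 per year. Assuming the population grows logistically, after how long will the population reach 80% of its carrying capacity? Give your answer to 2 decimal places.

10.93 years

A = (K − N₀)/N₀ = (26400 − 1800)/1800 = 13.667.
Solve 26400/(1 + 13.667·e^(−0.366t)) = 21120: 1 + 13.667·e^(−0.366t) = 1.25, so e^(−0.366t) = 0.0182927.
−0.366·t = ln(0.0182927) = -4.0013, so t = 4.0013/0.366 = 10.932.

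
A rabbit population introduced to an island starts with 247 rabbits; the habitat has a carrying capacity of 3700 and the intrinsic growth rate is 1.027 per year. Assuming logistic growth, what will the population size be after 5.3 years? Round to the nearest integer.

A = (K − N₀)/N₀ = (3700 − 247)/247 = 13.98.
N(t) = K/(1 + A·e^(−rt)) = 3700/(1 + 13.98×e^(−1.027×5.3)).
e^(−5.443) = 0.0043261; denominator = 1 + 13.98×0.0043261 = 1.0605.
N = 3700/1.0605 = 3489.

3489 rabbits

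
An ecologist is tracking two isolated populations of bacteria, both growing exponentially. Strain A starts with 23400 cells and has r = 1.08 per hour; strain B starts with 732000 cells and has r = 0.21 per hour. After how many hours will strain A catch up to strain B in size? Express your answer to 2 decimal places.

3.96 hours

Set 23400·e^(1.08t) = 732000·e^(0.21t).
e^((1.08 − 0.21)t) = 732000/23400 → e^(0.87·t) = 31.282.
0.87·t = ln(31.282) = 3.443, so t = 3.443/0.87 = 3.9575.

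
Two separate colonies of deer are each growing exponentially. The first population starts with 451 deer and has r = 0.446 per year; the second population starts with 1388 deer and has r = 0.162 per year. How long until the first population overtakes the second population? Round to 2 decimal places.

3.96 years

Set 451·e^(0.446t) = 1388·e^(0.162t).
e^((0.446 − 0.162)t) = 1388/451 → e^(0.284·t) = 3.0776.
0.284·t = ln(3.0776) = 1.1242, so t = 1.1242/0.284 = 3.9583.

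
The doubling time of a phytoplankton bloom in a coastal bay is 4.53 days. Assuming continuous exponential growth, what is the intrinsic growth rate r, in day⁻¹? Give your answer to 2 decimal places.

0.15 per day

r = ln(2)/t_d = 0.6931/4.53 = 0.15301.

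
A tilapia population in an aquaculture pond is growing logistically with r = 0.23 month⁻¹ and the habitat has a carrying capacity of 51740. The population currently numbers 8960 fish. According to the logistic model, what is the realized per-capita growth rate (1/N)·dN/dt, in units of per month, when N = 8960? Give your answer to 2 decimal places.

(1/N)·dN/dt = r(1 − N/K) = 0.23 × (1 − 8960/51740).
= 0.23 × 0.82683 = 0.19017.

0.19 per month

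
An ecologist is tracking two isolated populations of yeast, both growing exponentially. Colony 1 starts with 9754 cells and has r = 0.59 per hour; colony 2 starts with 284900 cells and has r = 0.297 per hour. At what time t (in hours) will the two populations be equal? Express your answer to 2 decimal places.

11.52 hours

Set 9754·e^(0.59t) = 284900·e^(0.297t).
e^((0.59 − 0.297)t) = 284900/9754 → e^(0.293·t) = 29.209.
0.293·t = ln(29.209) = 3.3745, so t = 3.3745/0.293 = 11.517.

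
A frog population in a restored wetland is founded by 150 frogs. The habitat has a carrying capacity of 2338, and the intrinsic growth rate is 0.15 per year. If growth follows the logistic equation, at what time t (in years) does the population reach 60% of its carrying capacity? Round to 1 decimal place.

20.6 years

A = (K − N₀)/N₀ = (2338 − 150)/150 = 14.587.
Solve 2338/(1 + 14.587·e^(−0.15t)) = 1402.8: 1 + 14.587·e^(−0.15t) = 1.6667, so e^(−0.15t) = 0.0457038.
−0.15·t = ln(0.0457038) = -3.0856, so t = 3.0856/0.15 = 20.57.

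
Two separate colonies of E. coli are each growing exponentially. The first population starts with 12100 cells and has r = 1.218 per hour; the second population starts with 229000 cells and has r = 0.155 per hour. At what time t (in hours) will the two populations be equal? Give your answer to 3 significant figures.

2.77 hours

Set 12100·e^(1.218t) = 229000·e^(0.155t).
e^((1.218 − 0.155)t) = 229000/12100 → e^(1.063·t) = 18.926.
1.063·t = ln(18.926) = 2.9405, so t = 2.9405/1.063 = 2.7662.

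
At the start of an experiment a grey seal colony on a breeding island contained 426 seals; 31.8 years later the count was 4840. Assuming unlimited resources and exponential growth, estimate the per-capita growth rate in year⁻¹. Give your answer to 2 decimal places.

0.08 per year

From N(t) = N₀·e^(rt): e^(r·31.8) = 4840/426 = 11.362.
r·31.8 = ln(11.362) = 2.4302, so r = 2.4302/31.8 = 0.076422.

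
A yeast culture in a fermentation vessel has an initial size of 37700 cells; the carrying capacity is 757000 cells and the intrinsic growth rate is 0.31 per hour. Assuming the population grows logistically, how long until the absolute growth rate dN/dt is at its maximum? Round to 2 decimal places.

9.51 hours

Logistic growth is fastest at N = K/2 = 378500.
A = (K − N₀)/N₀ = 19.08. Set K/(1 + A·e^(−rt)) = K/2 → A·e^(−rt) = 1.
e^(−0.31t) = 1/19.08 = 0.0524121, so t = ln(19.08)/0.31 = 2.9486/0.31 = 9.5117.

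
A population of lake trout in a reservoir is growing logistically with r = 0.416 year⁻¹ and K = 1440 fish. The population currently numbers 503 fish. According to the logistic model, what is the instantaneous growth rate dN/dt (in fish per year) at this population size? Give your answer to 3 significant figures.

dN/dt = rN(1 − N/K) = 0.416 × 503 × (1 − 503/1440).
1 − 503/1440 = 0.65069; dN/dt = 0.416 × 503 × 0.65069 = 136.16.

136 fish per year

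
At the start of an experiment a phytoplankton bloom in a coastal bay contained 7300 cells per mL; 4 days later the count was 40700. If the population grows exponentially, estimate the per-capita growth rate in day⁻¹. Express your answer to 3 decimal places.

From N(t) = N₀·e^(rt): e^(r·4) = 40700/7300 = 5.5753.
r·4 = ln(5.5753) = 1.7184, so r = 1.7184/4 = 0.42959.

0.430 per day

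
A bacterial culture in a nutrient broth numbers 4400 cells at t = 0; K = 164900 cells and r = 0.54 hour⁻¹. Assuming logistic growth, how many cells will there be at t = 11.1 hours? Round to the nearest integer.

A = (K − N₀)/N₀ = (164900 − 4400)/4400 = 36.477.
N(t) = K/(1 + A·e^(−rt)) = 164900/(1 + 36.477×e^(−0.54×11.1)).
e^(−5.994) = 0.0024937; denominator = 1 + 36.477×0.0024937 = 1.091.
N = 164900/1.091 = 151151.

151151 cells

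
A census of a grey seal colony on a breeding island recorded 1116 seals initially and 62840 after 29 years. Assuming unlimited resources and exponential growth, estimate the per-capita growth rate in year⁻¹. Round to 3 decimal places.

From N(t) = N₀·e^(rt): e^(r·29) = 62840/1116 = 56.308.
r·29 = ln(56.308) = 4.0308, so r = 4.0308/29 = 0.13899.

0.139 per year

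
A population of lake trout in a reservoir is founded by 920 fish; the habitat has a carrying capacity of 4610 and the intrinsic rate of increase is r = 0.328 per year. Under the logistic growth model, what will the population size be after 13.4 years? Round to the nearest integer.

4393 fish

A = (K − N₀)/N₀ = (4610 − 920)/920 = 4.0109.
N(t) = K/(1 + A·e^(−rt)) = 4610/(1 + 4.0109×e^(−0.328×13.4)).
e^(−4.395) = 0.012336; denominator = 1 + 4.0109×0.012336 = 1.0495.
N = 4610/1.0495 = 4392.65.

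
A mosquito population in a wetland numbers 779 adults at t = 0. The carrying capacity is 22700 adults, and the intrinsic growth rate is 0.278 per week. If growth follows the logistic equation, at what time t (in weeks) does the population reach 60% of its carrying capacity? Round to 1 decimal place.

13.5 weeks

A = (K − N₀)/N₀ = (22700 − 779)/779 = 28.14.
Solve 22700/(1 + 28.14·e^(−0.278t)) = 13620: 1 + 28.14·e^(−0.278t) = 1.6667, so e^(−0.278t) = 0.0236911.
−0.278·t = ln(0.0236911) = -3.7427, so t = 3.7427/0.278 = 13.463.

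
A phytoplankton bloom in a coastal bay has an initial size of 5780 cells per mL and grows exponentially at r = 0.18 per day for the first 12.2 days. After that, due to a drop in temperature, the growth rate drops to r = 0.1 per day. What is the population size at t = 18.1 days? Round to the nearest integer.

93729 cells per mL

Phase 1: N(12.2) = 5780·e^(0.18×12.2) = 5780·e^2.196 = 51956.3.
Phase 2 runs for 18.1 − 12.2 = 5.9 days at r = 0.1.
N(18.1) = 51956.3·e^(0.1×5.9) = 51956.3·e^0.59 = 93728.6.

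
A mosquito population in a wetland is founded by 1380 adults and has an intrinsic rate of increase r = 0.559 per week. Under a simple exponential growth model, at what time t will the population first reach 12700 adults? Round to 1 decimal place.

4.0 weeks

Set N₀·e^(rt) = 12700: e^(0.559·t) = 12700/1380 = 9.2029.
0.559·t = ln(9.2029) = 2.2195, so t = 2.2195/0.559 = 3.9705.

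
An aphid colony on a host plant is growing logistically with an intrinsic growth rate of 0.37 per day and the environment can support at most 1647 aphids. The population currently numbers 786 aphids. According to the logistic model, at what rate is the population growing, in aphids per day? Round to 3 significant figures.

dN/dt = rN(1 − N/K) = 0.37 × 786 × (1 − 786/1647).
1 − 786/1647 = 0.52277; dN/dt = 0.37 × 786 × 0.52277 = 152.03.

152 aphids per day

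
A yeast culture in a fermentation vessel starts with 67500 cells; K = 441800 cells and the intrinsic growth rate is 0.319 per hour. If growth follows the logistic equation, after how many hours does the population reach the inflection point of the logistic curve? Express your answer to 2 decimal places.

Logistic growth is fastest at N = K/2 = 220900.
A = (K − N₀)/N₀ = 5.5452. Set K/(1 + A·e^(−rt)) = K/2 → A·e^(−rt) = 1.
e^(−0.319t) = 1/5.5452 = 0.180337, so t = ln(5.5452)/0.319 = 1.7129/0.319 = 5.3697.

5.37 hours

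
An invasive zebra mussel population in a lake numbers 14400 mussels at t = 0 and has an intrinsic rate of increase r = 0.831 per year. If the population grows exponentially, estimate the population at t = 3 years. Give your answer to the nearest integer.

N(t) = N₀·e^(rt) = 14400 × e^(0.831×3) = 14400 × e^2.493.
e^2.493 ≈ 12.098, so N ≈ 14400 × 12.098 = 174204.

174204 mussels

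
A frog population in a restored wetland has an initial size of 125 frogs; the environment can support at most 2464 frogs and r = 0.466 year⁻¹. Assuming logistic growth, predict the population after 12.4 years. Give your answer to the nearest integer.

2329 frogs

A = (K − N₀)/N₀ = (2464 − 125)/125 = 18.712.
N(t) = K/(1 + A·e^(−rt)) = 2464/(1 + 18.712×e^(−0.466×12.4)).
e^(−5.778) = 0.0030937; denominator = 1 + 18.712×0.0030937 = 1.0579.
N = 2464/1.0579 = 2329.17.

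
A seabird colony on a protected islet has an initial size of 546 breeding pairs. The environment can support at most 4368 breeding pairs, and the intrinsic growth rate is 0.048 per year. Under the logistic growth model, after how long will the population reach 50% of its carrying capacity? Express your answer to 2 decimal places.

A = (K − N₀)/N₀ = (4368 − 546)/546 = 7.
Solve 4368/(1 + 7·e^(−0.048t)) = 2184: 1 + 7·e^(−0.048t) = 2, so e^(−0.048t) = 0.142857.
−0.048·t = ln(0.142857) = -1.9459, so t = 1.9459/0.048 = 40.54.

40.54 years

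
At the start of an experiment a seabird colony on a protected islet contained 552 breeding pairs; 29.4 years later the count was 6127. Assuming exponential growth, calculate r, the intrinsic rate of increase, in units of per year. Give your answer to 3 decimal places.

0.082 per year

From N(t) = N₀·e^(rt): e^(r·29.4) = 6127/552 = 11.1.
r·29.4 = ln(11.1) = 2.4069, so r = 2.4069/29.4 = 0.081868.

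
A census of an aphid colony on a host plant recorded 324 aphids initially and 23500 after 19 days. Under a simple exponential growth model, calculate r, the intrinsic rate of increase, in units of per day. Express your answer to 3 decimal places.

0.225 per day

From N(t) = N₀·e^(rt): e^(r·19) = 23500/324 = 72.531.
r·19 = ln(72.531) = 4.284, so r = 4.284/19 = 0.22547.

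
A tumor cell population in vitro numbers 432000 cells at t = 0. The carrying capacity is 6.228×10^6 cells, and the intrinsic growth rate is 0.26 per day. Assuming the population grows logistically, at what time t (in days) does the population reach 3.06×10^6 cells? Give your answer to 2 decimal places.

A = (K − N₀)/N₀ = (6.228×10^6 − 432000)/432000 = 13.417.
Solve 6.228×10^6/(1 + 13.417·e^(−0.26t)) = 3.06×10^6: 1 + 13.417·e^(−0.26t) = 2.0353, so e^(−0.26t) = 0.0771648.
−0.26·t = ln(0.0771648) = -2.5618, so t = 2.5618/0.26 = 9.8531.

9.85 days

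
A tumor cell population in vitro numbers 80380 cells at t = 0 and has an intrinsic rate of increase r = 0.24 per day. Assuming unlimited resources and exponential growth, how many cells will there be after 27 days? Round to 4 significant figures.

52410000 cells

N(t) = N₀·e^(rt) = 80380 × e^(0.24×27) = 80380 × e^6.48.
e^6.48 ≈ 651.97, so N ≈ 80380 × 651.97 = 5.240542×10^7.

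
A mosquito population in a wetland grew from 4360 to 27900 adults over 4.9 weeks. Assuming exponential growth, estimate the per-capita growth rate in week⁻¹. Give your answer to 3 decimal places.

0.379 per week

From N(t) = N₀·e^(rt): e^(r·4.9) = 27900/4360 = 6.3991.
r·4.9 = ln(6.3991) = 1.8562, so r = 1.8562/4.9 = 0.37881.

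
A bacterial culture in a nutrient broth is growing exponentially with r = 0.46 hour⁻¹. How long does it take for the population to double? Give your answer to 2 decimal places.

Doubling time t_d = ln(2)/r = 0.6931/0.46 = 1.5068.

1.51 hours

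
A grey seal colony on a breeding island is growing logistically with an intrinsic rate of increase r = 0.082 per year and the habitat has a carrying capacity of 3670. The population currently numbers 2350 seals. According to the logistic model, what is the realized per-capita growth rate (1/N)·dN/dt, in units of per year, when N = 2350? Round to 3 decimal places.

0.029 per year

(1/N)·dN/dt = r(1 − N/K) = 0.082 × (1 − 2350/3670).
= 0.082 × 0.35967 = 0.029493.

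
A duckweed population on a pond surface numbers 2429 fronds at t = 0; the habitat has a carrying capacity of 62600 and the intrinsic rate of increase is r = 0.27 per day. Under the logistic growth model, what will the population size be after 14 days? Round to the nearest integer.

39991 fronds

A = (K − N₀)/N₀ = (62600 − 2429)/2429 = 24.772.
N(t) = K/(1 + A·e^(−rt)) = 62600/(1 + 24.772×e^(−0.27×14)).
e^(−3.78) = 0.022823; denominator = 1 + 24.772×0.022823 = 1.5654.
N = 62600/1.5654 = 39990.8.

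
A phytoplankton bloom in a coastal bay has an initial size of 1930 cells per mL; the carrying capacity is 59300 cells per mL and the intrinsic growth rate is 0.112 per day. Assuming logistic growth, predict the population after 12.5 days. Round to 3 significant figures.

A = (K − N₀)/N₀ = (59300 − 1930)/1930 = 29.725.
N(t) = K/(1 + A·e^(−rt)) = 59300/(1 + 29.725×e^(−0.112×12.5)).
e^(−1.4) = 0.2466; denominator = 1 + 29.725×0.2466 = 8.3302.
N = 59300/8.3302 = 7118.68.

7120 cells per mL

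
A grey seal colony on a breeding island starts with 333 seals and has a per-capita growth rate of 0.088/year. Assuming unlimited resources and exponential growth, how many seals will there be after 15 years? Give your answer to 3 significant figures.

1250 seals

N(t) = N₀·e^(rt) = 333 × e^(0.088×15) = 333 × e^1.32.
e^1.32 ≈ 3.7434, so N ≈ 333 × 3.7434 = 1246.56.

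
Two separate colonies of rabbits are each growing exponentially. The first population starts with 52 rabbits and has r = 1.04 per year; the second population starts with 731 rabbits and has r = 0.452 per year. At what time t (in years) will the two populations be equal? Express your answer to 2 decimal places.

4.50 years

Set 52·e^(1.04t) = 731·e^(0.452t).
e^((1.04 − 0.452)t) = 731/52 → e^(0.588·t) = 14.058.
0.588·t = ln(14.058) = 2.6432, so t = 2.6432/0.588 = 4.4952.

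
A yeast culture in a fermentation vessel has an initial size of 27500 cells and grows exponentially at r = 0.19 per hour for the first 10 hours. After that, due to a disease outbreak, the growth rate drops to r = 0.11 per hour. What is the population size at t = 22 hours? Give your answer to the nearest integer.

Phase 1: N(10) = 27500·e^(0.19×10) = 27500·e^1.9 = 183862.
Phase 2 runs for 22 − 10 = 12 hours at r = 0.11.
N(22) = 183862·e^(0.11×12) = 183862·e^1.32 = 688273.

688273 cells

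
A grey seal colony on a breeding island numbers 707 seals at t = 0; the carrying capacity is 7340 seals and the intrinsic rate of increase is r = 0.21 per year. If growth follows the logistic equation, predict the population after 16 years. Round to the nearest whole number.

5536 seals

A = (K − N₀)/N₀ = (7340 − 707)/707 = 9.3819.
N(t) = K/(1 + A·e^(−rt)) = 7340/(1 + 9.3819×e^(−0.21×16)).
e^(−3.36) = 0.034735; denominator = 1 + 9.3819×0.034735 = 1.3259.
N = 7340/1.3259 = 5535.94.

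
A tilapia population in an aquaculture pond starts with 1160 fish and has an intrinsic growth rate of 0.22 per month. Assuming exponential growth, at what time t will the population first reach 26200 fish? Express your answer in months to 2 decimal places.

Set N₀·e^(rt) = 26200: e^(0.22·t) = 26200/1160 = 22.586.
0.22·t = ln(22.586) = 3.1173, so t = 3.1173/0.22 = 14.17.

14.17 months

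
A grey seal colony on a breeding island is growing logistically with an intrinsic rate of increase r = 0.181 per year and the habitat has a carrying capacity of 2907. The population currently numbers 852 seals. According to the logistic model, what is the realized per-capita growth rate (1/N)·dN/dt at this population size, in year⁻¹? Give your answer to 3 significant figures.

(1/N)·dN/dt = r(1 − N/K) = 0.181 × (1 − 852/2907).
= 0.181 × 0.70691 = 0.12795.

0.128 per year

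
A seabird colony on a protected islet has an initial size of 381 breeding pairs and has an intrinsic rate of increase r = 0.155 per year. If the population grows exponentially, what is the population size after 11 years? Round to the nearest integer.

2096 breeding pairs

N(t) = N₀·e^(rt) = 381 × e^(0.155×11) = 381 × e^1.705.
e^1.705 ≈ 5.5014, so N ≈ 381 × 5.5014 = 2096.03.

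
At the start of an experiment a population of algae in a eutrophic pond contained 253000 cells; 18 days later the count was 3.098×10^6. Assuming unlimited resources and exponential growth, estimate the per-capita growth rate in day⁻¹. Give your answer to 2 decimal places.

From N(t) = N₀·e^(rt): e^(r·18) = 3.098×10^6/253000 = 12.245.
r·18 = ln(12.245) = 2.5051, so r = 2.5051/18 = 0.13917.

0.14 per day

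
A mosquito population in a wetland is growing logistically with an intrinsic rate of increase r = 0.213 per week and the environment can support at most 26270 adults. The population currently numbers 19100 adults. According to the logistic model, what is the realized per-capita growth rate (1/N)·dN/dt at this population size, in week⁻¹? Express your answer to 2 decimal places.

(1/N)·dN/dt = r(1 − N/K) = 0.213 × (1 − 19100/26270).
= 0.213 × 0.27293 = 0.058135.

0.06 per week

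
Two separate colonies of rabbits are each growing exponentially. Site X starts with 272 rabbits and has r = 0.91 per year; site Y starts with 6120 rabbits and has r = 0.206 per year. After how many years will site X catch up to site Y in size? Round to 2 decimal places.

4.42 years

Set 272·e^(0.91t) = 6120·e^(0.206t).
e^((0.91 − 0.206)t) = 6120/272 → e^(0.704·t) = 22.5.
0.704·t = ln(22.5) = 3.1135, so t = 3.1135/0.704 = 4.4226.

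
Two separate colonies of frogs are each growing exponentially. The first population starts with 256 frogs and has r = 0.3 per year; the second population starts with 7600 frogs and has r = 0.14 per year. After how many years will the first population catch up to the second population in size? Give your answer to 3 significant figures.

21.2 years

Set 256·e^(0.3t) = 7600·e^(0.14t).
e^((0.3 − 0.14)t) = 7600/256 → e^(0.16·t) = 29.688.
0.16·t = ln(29.688) = 3.3907, so t = 3.3907/0.16 = 21.192.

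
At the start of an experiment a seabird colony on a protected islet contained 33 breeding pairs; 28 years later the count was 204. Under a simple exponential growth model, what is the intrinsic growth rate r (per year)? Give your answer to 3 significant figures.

0.0651 per year

From N(t) = N₀·e^(rt): e^(r·28) = 204/33 = 6.1818.
r·28 = ln(6.1818) = 1.8216, so r = 1.8216/28 = 0.065058.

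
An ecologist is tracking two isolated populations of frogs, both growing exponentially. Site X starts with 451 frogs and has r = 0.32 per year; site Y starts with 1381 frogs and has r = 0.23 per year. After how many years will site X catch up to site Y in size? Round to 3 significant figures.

12.4 years

Set 451·e^(0.32t) = 1381·e^(0.23t).
e^((0.32 − 0.23)t) = 1381/451 → e^(0.09·t) = 3.0621.
0.09·t = ln(3.0621) = 1.1191, so t = 1.1191/0.09 = 12.434.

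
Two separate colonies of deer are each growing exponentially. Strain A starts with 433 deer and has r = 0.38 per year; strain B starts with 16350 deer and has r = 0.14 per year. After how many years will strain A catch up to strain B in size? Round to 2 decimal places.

Set 433·e^(0.38t) = 16350·e^(0.14t).
e^((0.38 − 0.14)t) = 16350/433 → e^(0.24·t) = 37.76.
0.24·t = ln(37.76) = 3.6312, so t = 3.6312/0.24 = 15.13.

15.13 years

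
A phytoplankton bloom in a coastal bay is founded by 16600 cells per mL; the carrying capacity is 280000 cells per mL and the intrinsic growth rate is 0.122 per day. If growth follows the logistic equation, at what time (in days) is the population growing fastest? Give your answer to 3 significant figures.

22.7 days

Logistic growth is fastest at N = K/2 = 140000.
A = (K − N₀)/N₀ = 15.867. Set K/(1 + A·e^(−rt)) = K/2 → A·e^(−rt) = 1.
e^(−0.122t) = 1/15.867 = 0.063022, so t = ln(15.867)/0.122 = 2.7643/0.122 = 22.658.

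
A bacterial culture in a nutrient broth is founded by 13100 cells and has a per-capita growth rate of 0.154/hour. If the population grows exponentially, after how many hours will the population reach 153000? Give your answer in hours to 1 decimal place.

Set N₀·e^(rt) = 153000: e^(0.154·t) = 153000/13100 = 11.679.
0.154·t = ln(11.679) = 2.4578, so t = 2.4578/0.154 = 15.96.

16.0 hours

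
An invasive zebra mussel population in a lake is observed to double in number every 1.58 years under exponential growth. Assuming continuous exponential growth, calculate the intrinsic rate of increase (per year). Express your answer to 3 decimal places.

r = ln(2)/t_d = 0.6931/1.58 = 0.4387.

0.439 per year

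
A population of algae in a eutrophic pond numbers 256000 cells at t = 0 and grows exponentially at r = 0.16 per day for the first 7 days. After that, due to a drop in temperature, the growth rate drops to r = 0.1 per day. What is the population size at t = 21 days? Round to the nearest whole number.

Phase 1: N(7) = 256000·e^(0.16×7) = 256000·e^1.12 = 784603.
Phase 2 runs for 21 − 7 = 14 days at r = 0.1.
N(21) = 784603·e^(0.1×14) = 784603·e^1.4 = 3.181721×10^6.

3181721 cells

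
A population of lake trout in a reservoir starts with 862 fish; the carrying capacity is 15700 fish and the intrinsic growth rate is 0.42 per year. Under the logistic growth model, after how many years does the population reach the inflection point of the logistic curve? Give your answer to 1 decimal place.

6.8 years

Logistic growth is fastest at N = K/2 = 7850.
A = (K − N₀)/N₀ = 17.213. Set K/(1 + A·e^(−rt)) = K/2 → A·e^(−rt) = 1.
e^(−0.42t) = 1/17.213 = 0.0580941, so t = ln(17.213)/0.42 = 2.8457/0.42 = 6.7755.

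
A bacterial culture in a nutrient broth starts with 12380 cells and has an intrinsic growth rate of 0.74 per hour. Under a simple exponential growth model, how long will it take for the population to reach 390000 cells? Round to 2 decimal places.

4.66 hours

Set N₀·e^(rt) = 390000: e^(0.74·t) = 390000/12380 = 31.502.
0.74·t = ln(31.502) = 3.4501, so t = 3.4501/0.74 = 4.6622.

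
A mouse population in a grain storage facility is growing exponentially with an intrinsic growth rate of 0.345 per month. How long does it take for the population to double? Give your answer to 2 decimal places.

Doubling time t_d = ln(2)/r = 0.6931/0.345 = 2.0091.

2.01 months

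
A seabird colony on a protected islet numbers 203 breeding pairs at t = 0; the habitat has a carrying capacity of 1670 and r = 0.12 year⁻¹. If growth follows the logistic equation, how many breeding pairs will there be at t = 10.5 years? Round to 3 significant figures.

548 breeding pairs

A = (K − N₀)/N₀ = (1670 − 203)/203 = 7.2266.
N(t) = K/(1 + A·e^(−rt)) = 1670/(1 + 7.2266×e^(−0.12×10.5)).
e^(−1.26) = 0.28365; denominator = 1 + 7.2266×0.28365 = 3.0499.
N = 1670/3.0499 = 547.567.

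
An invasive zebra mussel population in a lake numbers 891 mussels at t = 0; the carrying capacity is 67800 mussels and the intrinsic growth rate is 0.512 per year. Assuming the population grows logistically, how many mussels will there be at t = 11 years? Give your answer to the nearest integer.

A = (K − N₀)/N₀ = (67800 − 891)/891 = 75.094.
N(t) = K/(1 + A·e^(−rt)) = 67800/(1 + 75.094×e^(−0.512×11)).
e^(−5.632) = 0.0035814; denominator = 1 + 75.094×0.0035814 = 1.2689.
N = 67800/1.2689 = 53430.3.

53430 mussels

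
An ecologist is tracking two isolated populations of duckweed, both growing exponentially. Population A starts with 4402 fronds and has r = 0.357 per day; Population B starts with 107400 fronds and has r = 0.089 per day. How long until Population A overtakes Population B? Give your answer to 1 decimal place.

Set 4402·e^(0.357t) = 107400·e^(0.089t).
e^((0.357 − 0.089)t) = 107400/4402 → e^(0.268·t) = 24.398.
0.268·t = ln(24.398) = 3.1945, so t = 3.1945/0.268 = 11.92.

11.9 days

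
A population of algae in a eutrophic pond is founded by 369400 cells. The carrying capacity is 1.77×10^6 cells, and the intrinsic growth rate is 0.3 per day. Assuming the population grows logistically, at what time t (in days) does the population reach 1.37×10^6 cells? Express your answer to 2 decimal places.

8.55 days

A = (K − N₀)/N₀ = (1.77×10^6 − 369400)/369400 = 3.7916.
Solve 1.77×10^6/(1 + 3.7916·e^(−0.3t)) = 1.37×10^6: 1 + 3.7916·e^(−0.3t) = 1.292, so e^(−0.3t) = 0.0770056.
−0.3·t = ln(0.0770056) = -2.5639, so t = 2.5639/0.3 = 8.5463.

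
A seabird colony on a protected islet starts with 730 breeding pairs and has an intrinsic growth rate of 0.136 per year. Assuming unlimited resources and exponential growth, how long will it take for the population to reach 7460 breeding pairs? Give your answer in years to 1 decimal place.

Set N₀·e^(rt) = 7460: e^(0.136·t) = 7460/730 = 10.219.
0.136·t = ln(10.219) = 2.3243, so t = 2.3243/0.136 = 17.09.

17.1 years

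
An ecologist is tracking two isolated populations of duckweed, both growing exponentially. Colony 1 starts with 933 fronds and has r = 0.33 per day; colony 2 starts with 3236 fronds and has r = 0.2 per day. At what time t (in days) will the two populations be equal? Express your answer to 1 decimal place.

9.6 days

Set 933·e^(0.33t) = 3236·e^(0.2t).
e^((0.33 − 0.2)t) = 3236/933 → e^(0.13·t) = 3.4684.
0.13·t = ln(3.4684) = 1.2437, so t = 1.2437/0.13 = 9.5668.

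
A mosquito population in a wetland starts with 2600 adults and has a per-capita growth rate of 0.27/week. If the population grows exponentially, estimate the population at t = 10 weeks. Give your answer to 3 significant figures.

38700 adults

N(t) = N₀·e^(rt) = 2600 × e^(0.27×10) = 2600 × e^2.7.
e^2.7 ≈ 14.88, so N ≈ 2600 × 14.88 = 38687.3.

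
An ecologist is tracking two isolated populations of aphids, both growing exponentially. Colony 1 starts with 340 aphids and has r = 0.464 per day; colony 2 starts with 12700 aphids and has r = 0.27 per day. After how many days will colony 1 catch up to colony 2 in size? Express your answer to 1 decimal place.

18.7 days

Set 340·e^(0.464t) = 12700·e^(0.27t).
e^((0.464 − 0.27)t) = 12700/340 → e^(0.194·t) = 37.353.
0.194·t = ln(37.353) = 3.6204, so t = 3.6204/0.194 = 18.662.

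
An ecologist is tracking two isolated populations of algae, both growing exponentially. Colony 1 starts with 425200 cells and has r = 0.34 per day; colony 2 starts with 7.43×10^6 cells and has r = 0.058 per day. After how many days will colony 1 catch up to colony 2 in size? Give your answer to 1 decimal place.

10.1 days

Set 425200·e^(0.34t) = 7.43×10^6·e^(0.058t).
e^((0.34 − 0.058)t) = 7.43×10^6/425200 → e^(0.282·t) = 17.474.
0.282·t = ln(17.474) = 2.8607, so t = 2.8607/0.282 = 10.144.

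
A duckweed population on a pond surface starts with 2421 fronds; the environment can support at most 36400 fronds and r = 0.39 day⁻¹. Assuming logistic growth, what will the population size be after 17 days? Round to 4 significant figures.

35740 fronds

A = (K − N₀)/N₀ = (36400 − 2421)/2421 = 14.035.
N(t) = K/(1 + A·e^(−rt)) = 36400/(1 + 14.035×e^(−0.39×17)).
e^(−6.63) = 0.0013202; denominator = 1 + 14.035×0.0013202 = 1.0185.
N = 36400/1.0185 = 35737.8.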